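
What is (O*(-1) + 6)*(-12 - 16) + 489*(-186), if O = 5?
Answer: -90982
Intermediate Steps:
(O*(-1) + 6)*(-12 - 16) + 489*(-186) = (5*(-1) + 6)*(-12 - 16) + 489*(-186) = (-5 + 6)*(-28) - 90954 = 1*(-28) - 90954 = -28 - 90954 = -90982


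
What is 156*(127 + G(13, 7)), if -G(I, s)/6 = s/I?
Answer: 19308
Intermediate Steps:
G(I, s) = -6*s/I
156*(127 + G(13, 7)) = 156*(127 - 6*7/13) = 156*(127 - 6*7*1/13) = 156*(127 - 42/13) = 156*(1609/13) = 19308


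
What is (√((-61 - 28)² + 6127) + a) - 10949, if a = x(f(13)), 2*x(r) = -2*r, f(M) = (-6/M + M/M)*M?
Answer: -10956 + 4*√878 ≈ -10837.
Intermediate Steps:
f(M) = M*(1 - 6/M) (f(M) = (-6/M + 1)*M = (1 - 6/M)*M = M*(1 - 6/M))
x(r) = -r (x(r) = (-2*r)/2 = -r)
a = -7 (a = -(-6 + 13) = -1*7 = -7)
(√((-61 - 28)² + 6127) + a) - 10949 = (√((-61 - 28)² + 6127) - 7) - 10949 = (√((-89)² + 6127) - 7) - 10949 = (√(7921 + 6127) - 7) - 10949 = (√14048 - 7) - 10949 = (4*√878 - 7) - 10949 = (-7 + 4*√878) - 10949 = -10956 + 4*√878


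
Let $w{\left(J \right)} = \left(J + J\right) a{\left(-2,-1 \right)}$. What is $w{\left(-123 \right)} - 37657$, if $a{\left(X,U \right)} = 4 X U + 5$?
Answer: $-40855$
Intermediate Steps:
$a{\left(X,U \right)} = 5 + 4 U X$ ($a{\left(X,U \right)} = 4 U X + 5 = 5 + 4 U X$)
$w{\left(J \right)} = 26 J$ ($w{\left(J \right)} = \left(J + J\right) \left(5 + 4 \left(-1\right) \left(-2\right)\right) = 2 J \left(5 + 8\right) = 2 J 13 = 26 J$)
$w{\left(-123 \right)} - 37657 = 26 \left(-123\right) - 37657 = -3198 - 37657 = -40855$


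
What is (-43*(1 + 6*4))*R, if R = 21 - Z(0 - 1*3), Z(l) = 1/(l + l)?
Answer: -136525/6 ≈ -22754.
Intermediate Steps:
Z(l) = 1/(2*l)
R = 127/6 (R = 21 - 1/(2*(0 - 1*3)) = 21 - 1/(2*(0 - 3)) = 21 - 1/(2*(-3)) = 21 - (-1)/(2*3) = 21 - 1*(-⅙) = 21 + ⅙ = 127/6 ≈ 21.167)
(-43*(1 + 6*4))*R = -43*(1 + 6*4)*(127/6) = -43*(1 + 24)*(127/6) = -43*25*(127/6) = -1075*127/6 = -136525/6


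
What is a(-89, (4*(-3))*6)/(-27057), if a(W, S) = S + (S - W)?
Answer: 55/27057 ≈ 0.0020327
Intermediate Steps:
a(W, S) = -W + 2*S
a(-89, (4*(-3))*6)/(-27057) = (-1*(-89) + 2*((4*(-3))*6))/(-27057) = (89 + 2*(-12*6))*(-1/27057) = (89 + 2*(-72))*(-1/27057) = (89 - 144)*(-1/27057) = -55*(-1/27057) = 55/27057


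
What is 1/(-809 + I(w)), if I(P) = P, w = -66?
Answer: -1/875 ≈ -0.0011429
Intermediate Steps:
1/(-809 + I(w)) = 1/(-809 - 66) = 1/(-875) = -1/875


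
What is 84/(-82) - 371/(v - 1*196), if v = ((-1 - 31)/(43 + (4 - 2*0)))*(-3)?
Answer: 6265/7052 ≈ 0.88840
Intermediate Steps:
v = 96/47 (v = -32/(43 + (4 + 0))*(-3) = -32/(43 + 4)*(-3) = -32/47*(-3) = 96/47 ≈ 2.0426)
84/(-82) - 371/(v - 1*196) = 84/(-82) - 371/(96/47 - 1*196) = 84*(-1/82) - 371/(96/47 - 196) = -42/41 - 371/(-9116/47) = -42/41 - 371*(-47/9116) = -42/41 + 329/172 = 6265/7052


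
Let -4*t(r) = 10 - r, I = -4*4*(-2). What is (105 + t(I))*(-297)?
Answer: -65637/2 ≈ -32819.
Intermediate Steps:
I = 32 (I = -16*(-2) = 32)
t(r) = -5/2 + r/4 (t(r) = -(10 - r)/4 = -5/2 + r/4)
(105 + t(I))*(-297) = (105 + (-5/2 + (¼)*32))*(-297) = (105 + (-5/2 + 8))*(-297) = (105 + 11/2)*(-297) = (221/2)*(-297) = -65637/2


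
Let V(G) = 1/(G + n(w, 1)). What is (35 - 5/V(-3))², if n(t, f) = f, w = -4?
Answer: 2025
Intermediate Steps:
V(G) = 1/(1 + G) (V(G) = 1/(G + 1) = 1/(1 + G))
(35 - 5/V(-3))² = (35 - 5/(1/(1 - 3)))² = (35 - 5/(1/(-2)))² = (35 - 5/(-½))² = (35 - 5*(-2))² = (35 + 10)² = 45² = 2025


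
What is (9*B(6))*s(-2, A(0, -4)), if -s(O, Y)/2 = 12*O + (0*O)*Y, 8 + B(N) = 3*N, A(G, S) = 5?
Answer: 4320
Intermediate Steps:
B(N) = -8 + 3*N
s(O, Y) = -24*O (s(O, Y) = -2*(12*O + (0*O)*Y) = -2*(12*O + 0*Y) = -2*(12*O + 0) = -24*O)
(9*B(6))*s(-2, A(0, -4)) = (9*(-8 + 3*6))*(-24*(-2)) = (9*(-8 + 18))*48 = (9*10)*48 = 90*48 = 4320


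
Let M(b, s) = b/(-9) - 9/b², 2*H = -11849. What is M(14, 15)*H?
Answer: 33473425/3528 ≈ 9487.9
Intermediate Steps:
H = -11849/2 (H = (½)*(-11849) = -11849/2 ≈ -5924.5)
M(b, s) = -9/b² - b/9 (M(b, s) = b*(-⅑) - 9/b² = -b/9 - 9/b² = -9/b² - b/9)
M(14, 15)*H = (-9/14² - ⅑*14)*(-11849/2) = (-9*1/196 - 14/9)*(-11849/2) = (-9/196 - 14/9)*(-11849/2) = -2825/1764*(-11849/2) = 33473425/3528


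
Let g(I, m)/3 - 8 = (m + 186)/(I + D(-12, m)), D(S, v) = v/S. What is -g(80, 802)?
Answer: -19680/79 ≈ -249.11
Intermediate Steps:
g(I, m) = 24 + 3*(186 + m)/(I - m/12) (g(I, m) = 24 + 3*((m + 186)/(I + m/(-12))) = 24 + 3*((186 + m)/(I + m*(-1/12))) = 24 + 3*((186 + m)/(I - m/12)) = 24 + 3*(186 + m)/(I - m/12))
-g(80, 802) = -12*(558 + 802 + 24*80)/(-1*802 + 12*80) = -12*(558 + 802 + 1920)/(-802 + 960) = -12*3280/158 = -1*19680/79 = -19680/79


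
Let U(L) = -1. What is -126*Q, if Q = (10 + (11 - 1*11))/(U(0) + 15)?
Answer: -90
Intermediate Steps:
Q = 5/7 (Q = (10 + (11 - 1*11))/(-1 + 15) = (10 + (11 - 11))/14 = (10 + 0)*(1/14) = 10*(1/14) = 5/7 ≈ 0.71429)
-126*Q = -126*5/7 = -90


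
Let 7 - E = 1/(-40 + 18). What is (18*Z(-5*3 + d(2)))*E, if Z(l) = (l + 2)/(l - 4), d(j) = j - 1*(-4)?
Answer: 9765/143 ≈ 68.287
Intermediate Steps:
d(j) = 4 + j (d(j) = j + 4 = 4 + j)
Z(l) = (2 + l)/(-4 + l)
E = 155/22 (E = 7 - 1/(-40 + 18) = 7 - 1/(-22) = 7 - 1*(-1/22) = 7 + 1/22 = 155/22 ≈ 7.0455)
(18*Z(-5*3 + d(2)))*E = (18*((2 + (-5*3 + (4 + 2)))/(-4 + (-5*3 + (4 + 2)))))*(155/22) = (18*((2 + (-15 + 6))/(-4 + (-15 + 6))))*(155/22) = (18*((2 - 9)/(-4 - 9)))*(155/22) = (18*(-7/(-13)))*(155/22) = (18*(-1/13*(-7)))*(155/22) = (18*(7/13))*(155/22) = (126/13)*(155/22) = 9765/143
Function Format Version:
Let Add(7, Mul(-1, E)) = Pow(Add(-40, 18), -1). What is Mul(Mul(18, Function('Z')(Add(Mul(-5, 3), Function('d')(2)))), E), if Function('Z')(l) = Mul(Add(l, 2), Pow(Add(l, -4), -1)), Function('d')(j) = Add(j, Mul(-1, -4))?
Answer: Rational(9765, 143) ≈ 68.287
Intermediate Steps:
Function('d')(j) = Add(4, j) (Function('d')(j) = Add(j, 4) = Add(4, j))
Function('Z')(l) = Mul(Pow(Add(-4, l), -1), Add(2, l)) (Function('Z')(l) = Mul(Add(2, l), Pow(Add(-4, l), -1)) = Mul(Pow(Add(-4, l), -1), Add(2, l)))
E = Rational(155, 22) (E = Add(7, Mul(-1, Pow(Add(-40, 18), -1))) = Add(7, Mul(-1, Pow(-22, -1))) = Add(7, Mul(-1, Rational(-1, 22))) = Add(7, Rational(1, 22)) = Rational(155, 22) ≈ 7.0455)
Mul(Mul(18, Function('Z')(Add(Mul(-5, 3), Function('d')(2)))), E) = Mul(Mul(18, Mul(Pow(Add(-4, Add(Mul(-5, 3), Add(4, 2))), -1), Add(2, Add(Mul(-5, 3), Add(4, 2))))), Rational(155, 22)) = Mul(Mul(18, Mul(Pow(Add(-4, Add(-15, 6)), -1), Add(2, Add(-15, 6)))), Rational(155, 22)) = Mul(Mul(18, Mul(Pow(Add(-4, -9), -1), Add(2, -9))), Rational(155, 22)) = Mul(Mul(18, Mul(Pow(-13, -1), -7)), Rational(155, 22)) = Mul(Mul(18, Mul(Rational(-1, 13), -7)), Rational(155, 22)) = Mul(Mul(18, Rational(7, 13)), Rational(155, 22)) = Mul(Rational(126, 13), Rational(155, 22)) = Rational(9765, 143)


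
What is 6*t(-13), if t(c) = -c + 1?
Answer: 84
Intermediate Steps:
t(c) = 1 - c
6*t(-13) = 6*(1 - 1*(-13)) = 6*(1 + 13) = 6*14 = 84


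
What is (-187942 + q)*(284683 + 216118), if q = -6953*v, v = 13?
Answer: -139388443131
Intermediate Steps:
q = -90389 (q = -6953*13 = -90389)
(-187942 + q)*(284683 + 216118) = (-187942 - 90389)*(284683 + 216118) = -278331*500801 = -139388443131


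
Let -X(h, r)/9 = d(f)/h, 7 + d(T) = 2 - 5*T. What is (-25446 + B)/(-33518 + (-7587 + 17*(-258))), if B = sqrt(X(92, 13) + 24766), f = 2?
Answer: 25446/45491 - sqrt(52407961)/2092586 ≈ 0.55590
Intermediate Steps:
d(T) = -5 - 5*T (d(T) = -7 + (2 - 5*T) = -5 - 5*T)
X(h, r) = 135/h (X(h, r) = -9*(-5 - 5*2)/h = -9*(-5 - 10)/h = -(-135)/h = 135/h)
B = sqrt(52407961)/46 (B = sqrt(135/92 + 24766) = sqrt(2278607/92) = sqrt(52407961)/46 ≈ 157.38)
(-25446 + B)/(-33518 + (-7587 + 17*(-258))) = (-25446 + sqrt(52407961)/46)/(-33518 + (-7587 + 17*(-258))) = (-25446 + sqrt(52407961)/46)/(-33518 + (-7587 - 4386)) = (-25446 + sqrt(52407961)/46)/(-33518 - 11973) = (-25446 + sqrt(52407961)/46)/(-45491) = (-25446 + sqrt(52407961)/46)*(-1/45491) = 25446/45491 - sqrt(52407961)/2092586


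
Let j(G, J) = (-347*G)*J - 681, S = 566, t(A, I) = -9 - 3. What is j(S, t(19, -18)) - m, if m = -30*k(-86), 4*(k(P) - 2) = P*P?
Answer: 2411673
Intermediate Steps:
k(P) = 2 + P²/4 (k(P) = 2 + (P*P)/4 = 2 + P²/4)
t(A, I) = -12
m = -55530 (m = -30*(2 + (¼)*(-86)²) = -30*(2 + (¼)*7396) = -30*(2 + 1849) = -30*1851 = -55530)
j(G, J) = -681 - 347*G*J (j(G, J) = -347*G*J - 681 = -681 - 347*G*J)
j(S, t(19, -18)) - m = (-681 - 347*566*(-12)) - 1*(-55530) = (-681 + 2356824) + 55530 = 2356143 + 55530 = 2411673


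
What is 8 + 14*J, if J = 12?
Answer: 176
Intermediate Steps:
8 + 14*J = 8 + 14*12 = 8 + 168 = 176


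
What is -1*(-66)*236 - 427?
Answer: 15149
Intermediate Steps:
-1*(-66)*236 - 427 = 66*236 - 427 = 15576 - 427 = 15149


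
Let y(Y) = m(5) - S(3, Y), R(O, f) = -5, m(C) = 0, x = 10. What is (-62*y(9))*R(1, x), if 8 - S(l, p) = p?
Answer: 310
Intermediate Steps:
S(l, p) = 8 - p
y(Y) = -8 + Y (y(Y) = 0 - (8 - Y) = 0 + (-8 + Y) = -8 + Y)
(-62*y(9))*R(1, x) = -62*(-8 + 9)*(-5) = -62*1*(-5) = -62*(-5) = 310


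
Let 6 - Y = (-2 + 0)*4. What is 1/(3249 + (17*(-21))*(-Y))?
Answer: 1/8247 ≈ 0.00012126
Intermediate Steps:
Y = 14 (Y = 6 - (-2 + 0)*4 = 6 - (-2)*4 = 6 - 1*(-8) = 6 + 8 = 14)
1/(3249 + (17*(-21))*(-Y)) = 1/(3249 + (17*(-21))*(-1*14)) = 1/(3249 - 357*(-14)) = 1/(3249 + 4998) = 1/8247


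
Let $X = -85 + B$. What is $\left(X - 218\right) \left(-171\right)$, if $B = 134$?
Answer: $28899$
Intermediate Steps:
$X = 49$ ($X = -85 + 134 = 49$)
$\left(X - 218\right) \left(-171\right) = \left(49 - 218\right) \left(-171\right) = \left(-169\right) \left(-171\right) = 28899$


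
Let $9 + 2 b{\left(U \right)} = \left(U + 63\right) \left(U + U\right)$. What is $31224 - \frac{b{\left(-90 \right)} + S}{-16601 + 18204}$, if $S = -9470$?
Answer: $\frac{100118233}{3206} \approx 31228.0$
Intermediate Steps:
$b{\left(U \right)} = - \frac{9}{2} + U \left(63 + U\right)$ ($b{\left(U \right)} = - \frac{9}{2} + \frac{\left(U + 63\right) \left(U + U\right)}{2} = - \frac{9}{2} + \frac{\left(63 + U\right) 2 U}{2} = - \frac{9}{2} + \frac{2 U \left(63 + U\right)}{2} = - \frac{9}{2} + U \left(63 + U\right)$)
$31224 - \frac{b{\left(-90 \right)} + S}{-16601 + 18204} = 31224 - \frac{\left(- \frac{9}{2} + \left(-90\right)^{2} + 63 \left(-90\right)\right) - 9470}{-16601 + 18204} = 31224 - \frac{\left(- \frac{9}{2} + 8100 - 5670\right) - 9470}{1603} = 31224 - \left(\frac{4851}{2} - 9470\right) \frac{1}{1603} = 31224 - \left(- \frac{14089}{2}\right) \frac{1}{1603} = 31224 - - \frac{14089}{3206} = 31224 + \frac{14089}{3206} = \frac{100118233}{3206}$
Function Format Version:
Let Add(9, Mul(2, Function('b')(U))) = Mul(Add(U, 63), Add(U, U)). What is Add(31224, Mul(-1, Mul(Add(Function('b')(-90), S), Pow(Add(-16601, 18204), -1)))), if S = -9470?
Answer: Rational(100118233, 3206) ≈ 31228.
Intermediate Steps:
Function('b')(U) = Add(Rational(-9, 2), Mul(U, Add(63, U))) (Function('b')(U) = Add(Rational(-9, 2), Mul(Rational(1, 2), Mul(Add(U, 63), Add(U, U)))) = Add(Rational(-9, 2), Mul(Rational(1, 2), Mul(Add(63, U), Mul(2, U)))) = Add(Rational(-9, 2), Mul(Rational(1, 2), Mul(2, U, Add(63, U)))) = Add(Rational(-9, 2), Mul(U, Add(63, U))))
Add(31224, Mul(-1, Mul(Add(Function('b')(-90), S), Pow(Add(-16601, 18204), -1)))) = Add(31224, Mul(-1, Mul(Add(Add(Rational(-9, 2), Pow(-90, 2), Mul(63, -90)), -9470), Pow(Add(-16601, 18204), -1)))) = Add(31224, Mul(-1, Mul(Add(Add(Rational(-9, 2), 8100, -5670), -9470), Pow(1603, -1)))) = Add(31224, Mul(-1, Mul(Add(Rational(4851, 2), -9470), Rational(1, 1603)))) = Add(31224, Mul(-1, Mul(Rational(-14089, 2), Rational(1, 1603)))) = Add(31224, Mul(-1, Rational(-14089, 3206))) = Add(31224, Rational(14089, 3206)) = Rational(100118233, 3206)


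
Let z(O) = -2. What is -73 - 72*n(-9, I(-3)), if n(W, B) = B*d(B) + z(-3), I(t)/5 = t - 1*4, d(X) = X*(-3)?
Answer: 264671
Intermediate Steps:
d(X) = -3*X
I(t) = -20 + 5*t (I(t) = 5*(t - 1*4) = 5*(t - 4) = 5*(-4 + t) = -20 + 5*t)
n(W, B) = -2 - 3*B² (n(W, B) = B*(-3*B) - 2 = -3*B² - 2 = -2 - 3*B²)
-73 - 72*n(-9, I(-3)) = -73 - 72*(-2 - 3*(-20 + 5*(-3))²) = -73 - 72*(-2 - 3*(-20 - 15)²) = -73 - 72*(-2 - 3*(-35)²) = -73 - 72*(-2 - 3*1225) = -73 - 72*(-2 - 3675) = -73 - 72*(-3677) = -73 + 264744 = 264671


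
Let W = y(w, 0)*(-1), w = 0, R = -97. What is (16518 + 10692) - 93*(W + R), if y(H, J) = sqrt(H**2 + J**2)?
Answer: 36231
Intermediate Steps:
W = 0 (W = sqrt(0**2 + 0**2)*(-1) = sqrt(0 + 0)*(-1) = sqrt(0)*(-1) = 0*(-1) = 0)
(16518 + 10692) - 93*(W + R) = (16518 + 10692) - 93*(0 - 97) = 27210 - 93*(-97) = 27210 + 9021 = 36231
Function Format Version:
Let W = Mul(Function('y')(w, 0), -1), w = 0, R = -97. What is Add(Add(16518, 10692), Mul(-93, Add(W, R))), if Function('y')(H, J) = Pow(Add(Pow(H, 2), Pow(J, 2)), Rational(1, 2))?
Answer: 36231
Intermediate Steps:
W = 0 (W = Mul(Pow(Add(Pow(0, 2), Pow(0, 2)), Rational(1, 2)), -1) = Mul(Pow(Add(0, 0), Rational(1, 2)), -1) = Mul(Pow(0, Rational(1, 2)), -1) = Mul(0, -1) = 0)
Add(Add(16518, 10692), Mul(-93, Add(W, R))) = Add(Add(16518, 10692), Mul(-93, Add(0, -97))) = Add(27210, Mul(-93, -97)) = Add(27210, 9021) = 36231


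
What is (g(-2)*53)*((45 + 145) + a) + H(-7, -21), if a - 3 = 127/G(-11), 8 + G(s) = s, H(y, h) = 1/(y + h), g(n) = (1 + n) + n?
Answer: -15760099/532 ≈ -29624.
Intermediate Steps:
g(n) = 1 + 2*n
H(y, h) = 1/(h + y)
G(s) = -8 + s
a = -70/19 (a = 3 + 127/(-8 - 11) = 3 + 127/(-19) = 3 + 127*(-1/19) = 3 - 127/19 = -70/19 ≈ -3.6842)
(g(-2)*53)*((45 + 145) + a) + H(-7, -21) = ((1 + 2*(-2))*53)*((45 + 145) - 70/19) + 1/(-21 - 7) = ((1 - 4)*53)*(190 - 70/19) + 1/(-28) = -3*53*(3540/19) - 1/28 = -159*3540/19 - 1/28 = -562860/19 - 1/28 = -15760099/532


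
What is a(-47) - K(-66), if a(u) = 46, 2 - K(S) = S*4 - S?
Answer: -154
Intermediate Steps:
K(S) = 2 - 3*S (K(S) = 2 - (S*4 - S) = 2 - (4*S - S) = 2 - 3*S)
a(-47) - K(-66) = 46 - (2 - 3*(-66)) = 46 - (2 + 198) = 46 - 1*200 = 46 - 200 = -154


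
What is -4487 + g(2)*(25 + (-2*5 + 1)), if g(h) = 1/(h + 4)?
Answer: -13453/3 ≈ -4484.3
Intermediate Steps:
g(h) = 1/(4 + h)
-4487 + g(2)*(25 + (-2*5 + 1)) = -4487 + (25 + (-2*5 + 1))/(4 + 2) = -4487 + (25 + (-10 + 1))/6 = -4487 + (25 - 9)/6 = -4487 + (⅙)*16 = -4487 + 8/3 = -13453/3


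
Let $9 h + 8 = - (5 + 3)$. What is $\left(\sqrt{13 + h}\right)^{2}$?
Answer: $\frac{101}{9} \approx 11.222$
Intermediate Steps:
$h = - \frac{16}{9}$ ($h = - \frac{8}{9} + \frac{\left(-1\right) \left(5 + 3\right)}{9} = - \frac{8}{9} + \frac{\left(-1\right) 8}{9} = - \frac{8}{9} + \frac{1}{9} \left(-8\right) = - \frac{8}{9} - \frac{8}{9} = - \frac{16}{9} \approx -1.7778$)
$\left(\sqrt{13 + h}\right)^{2} = \left(\sqrt{13 - \frac{16}{9}}\right)^{2} = \left(\sqrt{\frac{101}{9}}\right)^{2} = \left(\frac{\sqrt{101}}{3}\right)^{2} = \frac{101}{9}$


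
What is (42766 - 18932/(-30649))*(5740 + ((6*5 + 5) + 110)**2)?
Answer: 35082332576490/30649 ≈ 1.1446e+9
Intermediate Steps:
(42766 - 18932/(-30649))*(5740 + ((6*5 + 5) + 110)**2) = (42766 - 18932*(-1/30649))*(5740 + ((30 + 5) + 110)**2) = (42766 + 18932/30649)*(5740 + (35 + 110)**2) = 1310754066*(5740 + 145**2)/30649 = 1310754066*(5740 + 21025)/30649 = (1310754066/30649)*26765 = 35082332576490/30649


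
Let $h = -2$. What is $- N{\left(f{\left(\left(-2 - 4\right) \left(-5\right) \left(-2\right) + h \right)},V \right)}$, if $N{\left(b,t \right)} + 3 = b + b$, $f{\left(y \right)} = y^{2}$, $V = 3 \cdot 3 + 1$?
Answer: $-7685$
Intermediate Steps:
$V = 10$ ($V = 9 + 1 = 10$)
$N{\left(b,t \right)} = -3 + 2 b$ ($N{\left(b,t \right)} = -3 + \left(b + b\right) = -3 + 2 b$)
$- N{\left(f{\left(\left(-2 - 4\right) \left(-5\right) \left(-2\right) + h \right)},V \right)} = - (-3 + 2 \left(\left(-2 - 4\right) \left(-5\right) \left(-2\right) - 2\right)^{2}) = - (-3 + 2 \left(\left(-6\right) \left(-5\right) \left(-2\right) - 2\right)^{2}) = - (-3 + 2 \left(30 \left(-2\right) - 2\right)^{2}) = - (-3 + 2 \left(-60 - 2\right)^{2}) = - (-3 + 2 \left(-62\right)^{2}) = - (-3 + 2 \cdot 3844) = - (-3 + 7688) = \left(-1\right) 7685 = -7685$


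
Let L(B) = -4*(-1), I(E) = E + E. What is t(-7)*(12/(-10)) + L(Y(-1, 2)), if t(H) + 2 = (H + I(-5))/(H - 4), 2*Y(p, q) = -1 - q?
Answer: 50/11 ≈ 4.5455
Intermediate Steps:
Y(p, q) = -1/2 - q/2 (Y(p, q) = (-1 - q)/2 = -1/2 - q/2)
I(E) = 2*E
L(B) = 4
t(H) = -2 + (-10 + H)/(-4 + H) (t(H) = -2 + (H + 2*(-5))/(H - 4) = -2 + (H - 10)/(-4 + H) = -2 + (-10 + H)/(-4 + H))
t(-7)*(12/(-10)) + L(Y(-1, 2)) = ((-2 - 1*(-7))/(-4 - 7))*(12/(-10)) + 4 = ((-2 + 7)/(-11))*(12*(-1/10)) + 4 = -1/11*5*(-6/5) + 4 = -5/11*(-6/5) + 4 = 6/11 + 4 = 50/11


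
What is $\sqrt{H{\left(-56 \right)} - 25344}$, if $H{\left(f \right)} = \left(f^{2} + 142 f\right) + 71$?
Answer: $i \sqrt{30089} \approx 173.46 i$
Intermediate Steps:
$H{\left(f \right)} = 71 + f^{2} + 142 f$
$\sqrt{H{\left(-56 \right)} - 25344} = \sqrt{\left(71 + \left(-56\right)^{2} + 142 \left(-56\right)\right) - 25344} = \sqrt{\left(71 + 3136 - 7952\right) - 25344} = \sqrt{-4745 - 25344} = \sqrt{-30089} = i \sqrt{30089}$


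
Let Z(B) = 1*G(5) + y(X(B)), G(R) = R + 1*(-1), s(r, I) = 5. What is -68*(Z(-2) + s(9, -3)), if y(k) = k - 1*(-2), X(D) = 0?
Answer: -748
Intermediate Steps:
G(R) = -1 + R (G(R) = R - 1 = -1 + R)
y(k) = 2 + k (y(k) = k + 2 = 2 + k)
Z(B) = 6 (Z(B) = 1*(-1 + 5) + (2 + 0) = 1*4 + 2 = 4 + 2 = 6)
-68*(Z(-2) + s(9, -3)) = -68*(6 + 5) = -68*11 = -748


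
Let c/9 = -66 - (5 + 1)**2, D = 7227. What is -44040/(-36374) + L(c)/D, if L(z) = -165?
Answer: 4731445/3982953 ≈ 1.1879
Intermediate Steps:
c = -918 (c = 9*(-66 - (5 + 1)**2) = 9*(-66 - 1*6**2) = 9*(-66 - 1*36) = 9*(-66 - 36) = 9*(-102) = -918)
-44040/(-36374) + L(c)/D = -44040/(-36374) - 165/7227 = -44040*(-1/36374) - 165*1/7227 = 22020/18187 - 5/219 = 4731445/3982953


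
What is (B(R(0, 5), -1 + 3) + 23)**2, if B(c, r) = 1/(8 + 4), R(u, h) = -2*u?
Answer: 76729/144 ≈ 532.84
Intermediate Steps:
B(c, r) = 1/12
(B(R(0, 5), -1 + 3) + 23)**2 = (1/12 + 23)**2 = (277/12)**2 = 76729/144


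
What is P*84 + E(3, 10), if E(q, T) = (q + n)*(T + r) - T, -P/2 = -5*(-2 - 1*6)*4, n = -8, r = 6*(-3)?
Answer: -26850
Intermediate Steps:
r = -18
P = -320 (P = -2*(-5*(-2 - 1*6))*4 = -2*(-5*(-2 - 6))*4 = -2*(-5*(-8))*4 = -80*4 = -2*160 = -320)
E(q, T) = -T + (-18 + T)*(-8 + q) (E(q, T) = (q - 8)*(T - 18) - T = (-8 + q)*(-18 + T) - T = (-18 + T)*(-8 + q) - T = -T + (-18 + T)*(-8 + q))
P*84 + E(3, 10) = -320*84 + (144 - 18*3 - 9*10 + 10*3) = -26880 + (144 - 54 - 90 + 30) = -26880 + 30 = -26850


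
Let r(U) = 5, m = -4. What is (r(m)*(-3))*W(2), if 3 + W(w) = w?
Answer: 15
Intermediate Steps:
W(w) = -3 + w
(r(m)*(-3))*W(2) = (5*(-3))*(-3 + 2) = -15*(-1) = 15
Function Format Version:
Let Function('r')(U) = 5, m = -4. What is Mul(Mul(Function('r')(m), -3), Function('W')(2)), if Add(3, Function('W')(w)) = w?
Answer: 15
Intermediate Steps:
Function('W')(w) = Add(-3, w)
Mul(Mul(Function('r')(m), -3), Function('W')(2)) = Mul(Mul(5, -3), Add(-3, 2)) = Mul(-15, -1) = 15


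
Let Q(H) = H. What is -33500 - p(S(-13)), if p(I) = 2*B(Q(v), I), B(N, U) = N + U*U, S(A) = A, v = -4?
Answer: -33830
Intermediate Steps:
B(N, U) = N + U**2
p(I) = -8 + 2*I**2 (p(I) = 2*(-4 + I**2) = -8 + 2*I**2)
-33500 - p(S(-13)) = -33500 - (-8 + 2*(-13)**2) = -33500 - (-8 + 2*169) = -33500 - (-8 + 338) = -33500 - 1*330 = -33500 - 330 = -33830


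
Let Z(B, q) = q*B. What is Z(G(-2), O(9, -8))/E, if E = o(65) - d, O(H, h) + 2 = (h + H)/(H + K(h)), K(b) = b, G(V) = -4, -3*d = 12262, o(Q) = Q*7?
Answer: 12/13627 ≈ 0.00088060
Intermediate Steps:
o(Q) = 7*Q
d = -12262/3 (d = -⅓*12262 = -12262/3 ≈ -4087.3)
O(H, h) = -1 (O(H, h) = -2 + (h + H)/(H + h) = -2 + (H + h)/(H + h) = -2 + 1 = -1)
Z(B, q) = B*q
E = 13627/3 (E = 7*65 - 1*(-12262/3) = 455 + 12262/3 = 13627/3 ≈ 4542.3)
Z(G(-2), O(9, -8))/E = (-4*(-1))/(13627/3) = 4*(3/13627) = 12/13627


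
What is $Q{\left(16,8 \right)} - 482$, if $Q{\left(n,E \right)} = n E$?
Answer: $-354$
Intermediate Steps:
$Q{\left(n,E \right)} = E n$
$Q{\left(16,8 \right)} - 482 = 8 \cdot 16 - 482 = 128 - 482 = -354$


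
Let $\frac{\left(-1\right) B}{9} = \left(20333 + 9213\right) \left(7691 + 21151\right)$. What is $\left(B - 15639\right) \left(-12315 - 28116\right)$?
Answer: $310085846694837$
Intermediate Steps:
$B = -7669491588$ ($B = - 9 \left(20333 + 9213\right) \left(7691 + 21151\right) = - 9 \cdot 29546 \cdot 28842 = \left(-9\right) 852165732 = -7669491588$)
$\left(B - 15639\right) \left(-12315 - 28116\right) = \left(-7669491588 - 15639\right) \left(-12315 - 28116\right) = \left(-7669507227\right) \left(-40431\right) = 310085846694837$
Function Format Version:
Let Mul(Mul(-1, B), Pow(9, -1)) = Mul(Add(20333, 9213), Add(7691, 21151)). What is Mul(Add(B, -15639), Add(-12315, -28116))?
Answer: 310085846694837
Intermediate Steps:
B = -7669491588 (B = Mul(-9, Mul(Add(20333, 9213), Add(7691, 21151))) = Mul(-9, Mul(29546, 28842)) = Mul(-9, 852165732) = -7669491588)
Mul(Add(B, -15639), Add(-12315, -28116)) = Mul(Add(-7669491588, -15639), Add(-12315, -28116)) = Mul(-7669507227, -40431) = 310085846694837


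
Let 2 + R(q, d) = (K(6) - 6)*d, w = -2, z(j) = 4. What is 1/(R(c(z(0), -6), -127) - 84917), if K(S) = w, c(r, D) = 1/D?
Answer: -1/83903 ≈ -1.1919e-5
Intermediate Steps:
K(S) = -2
R(q, d) = -2 - 8*d (R(q, d) = -2 + (-2 - 6)*d = -2 - 8*d)
1/(R(c(z(0), -6), -127) - 84917) = 1/((-2 - 8*(-127)) - 84917) = 1/((-2 + 1016) - 84917) = 1/(1014 - 84917) = 1/(-83903) = -1/83903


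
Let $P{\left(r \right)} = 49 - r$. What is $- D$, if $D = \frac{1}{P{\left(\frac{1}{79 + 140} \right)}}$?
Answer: $- \frac{219}{10730} \approx -0.02041$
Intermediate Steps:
$D = \frac{219}{10730}$ ($D = \frac{1}{49 - \frac{1}{79 + 140}} = \frac{1}{49 - \frac{1}{219}} = \frac{1}{\frac{10730}{219}} = \frac{219}{10730} \approx 0.02041$)
$- D = \left(-1\right) \frac{219}{10730} = - \frac{219}{10730}$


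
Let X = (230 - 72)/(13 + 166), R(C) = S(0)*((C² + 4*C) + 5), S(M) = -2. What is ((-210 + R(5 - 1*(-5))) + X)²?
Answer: 7981992964/32041 ≈ 2.4912e+5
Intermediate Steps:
R(C) = -10 - 8*C - 2*C² (R(C) = -2*((C² + 4*C) + 5) = -2*(5 + C² + 4*C) = -10 - 8*C - 2*C²)
X = 158/179 ≈ 0.88268
((-210 + R(5 - 1*(-5))) + X)² = ((-210 + (-10 - 8*(5 - 1*(-5)) - 2*(5 - 1*(-5))²)) + 158/179)² = ((-210 + (-10 - 8*(5 + 5) - 2*(5 + 5)²)) + 158/179)² = ((-210 + (-10 - 8*10 - 2*10²)) + 158/179)² = ((-210 + (-10 - 80 - 2*100)) + 158/179)² = ((-210 + (-10 - 80 - 200)) + 158/179)² = ((-210 - 290) + 158/179)² = (-500 + 158/179)² = (-89342/179)² = 7981992964/32041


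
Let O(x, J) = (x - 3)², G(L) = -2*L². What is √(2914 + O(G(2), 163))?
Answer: √3035 ≈ 55.091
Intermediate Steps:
O(x, J) = (-3 + x)²
√(2914 + O(G(2), 163)) = √(2914 + (-3 - 2*2²)²) = √(2914 + (-3 - 2*4)²) = √(2914 + (-3 - 8)²) = √(2914 + (-11)²) = √(2914 + 121) = √3035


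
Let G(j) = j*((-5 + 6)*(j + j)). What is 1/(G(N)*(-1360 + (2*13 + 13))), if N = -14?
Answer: -1/517832 ≈ -1.9311e-6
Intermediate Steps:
G(j) = 2*j**2 (G(j) = j*(1*(2*j)) = j*(2*j) = 2*j**2)
1/(G(N)*(-1360 + (2*13 + 13))) = 1/(((2*(-14)**2))*(-1360 + (2*13 + 13))) = 1/(((2*196))*(-1360 + (26 + 13))) = 1/(392*(-1360 + 39)) = (1/392)/(-1321) = (1/392)*(-1/1321) = -1/517832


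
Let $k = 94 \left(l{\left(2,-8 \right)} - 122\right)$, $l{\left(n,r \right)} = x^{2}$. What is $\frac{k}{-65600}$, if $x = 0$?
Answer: $\frac{2867}{16400} \approx 0.17482$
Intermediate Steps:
$l{\left(n,r \right)} = 0$ ($l{\left(n,r \right)} = 0^{2} = 0$)
$k = -11468$ ($k = 94 \left(0 - 122\right) = 94 \left(-122\right) = -11468$)
$\frac{k}{-65600} = - \frac{11468}{-65600} = \left(-11468\right) \left(- \frac{1}{65600}\right) = \frac{2867}{16400}$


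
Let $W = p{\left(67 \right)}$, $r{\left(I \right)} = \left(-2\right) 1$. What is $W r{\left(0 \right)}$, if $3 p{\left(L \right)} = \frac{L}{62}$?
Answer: $- \frac{67}{93} \approx -0.72043$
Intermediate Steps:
$r{\left(I \right)} = -2$
$p{\left(L \right)} = \frac{L}{186}$ ($p{\left(L \right)} = \frac{L \frac{1}{62}}{3} = \frac{\frac{1}{62} L}{3} = \frac{L}{186}$)
$W = \frac{67}{186}$ ($W = \frac{1}{186} \cdot 67 = \frac{67}{186} \approx 0.36022$)
$W r{\left(0 \right)} = \frac{67}{186} \left(-2\right) = - \frac{67}{93}$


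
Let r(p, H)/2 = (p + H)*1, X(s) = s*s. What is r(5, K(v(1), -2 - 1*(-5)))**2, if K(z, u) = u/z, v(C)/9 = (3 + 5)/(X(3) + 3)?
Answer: 121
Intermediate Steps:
X(s) = s**2
v(C) = 6 (v(C) = 9*((3 + 5)/(3**2 + 3)) = 9*(8/(9 + 3)) = 9*(8/12) = 9*(8*(1/12)) = 9*(2/3) = 6)
r(p, H) = 2*H + 2*p (r(p, H) = 2*((p + H)*1) = 2*((H + p)*1) = 2*(H + p) = 2*H + 2*p)
r(5, K(v(1), -2 - 1*(-5)))**2 = (2*((-2 - 1*(-5))/6) + 2*5)**2 = (2*((-2 + 5)*(1/6)) + 10)**2 = (2*(3*(1/6)) + 10)**2 = (2*(1/2) + 10)**2 = (1 + 10)**2 = 11**2 = 121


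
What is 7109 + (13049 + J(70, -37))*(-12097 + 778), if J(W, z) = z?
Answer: -147275719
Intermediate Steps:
7109 + (13049 + J(70, -37))*(-12097 + 778) = 7109 + (13049 - 37)*(-12097 + 778) = 7109 + 13012*(-11319) = 7109 - 147282828 = -147275719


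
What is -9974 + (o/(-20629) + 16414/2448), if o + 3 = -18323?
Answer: -5135729173/515304 ≈ -9966.4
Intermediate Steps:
o = -18326 (o = -3 - 18323 = -18326)
-9974 + (o/(-20629) + 16414/2448) = -9974 + (-18326/(-20629) + 16414/2448) = -9974 + (-18326*(-1/20629) + 16414*(1/2448)) = -9974 + (374/421 + 8207/1224) = -9974 + 3912923/515304 = -5135729173/515304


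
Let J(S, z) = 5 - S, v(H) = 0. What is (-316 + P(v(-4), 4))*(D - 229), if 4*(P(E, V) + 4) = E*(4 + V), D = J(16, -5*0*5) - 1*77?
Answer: 101440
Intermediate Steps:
D = -88 (D = (5 - 1*16) - 1*77 = (5 - 16) - 77 = -11 - 77 = -88)
P(E, V) = -4 + E*(4 + V)/4 (P(E, V) = -4 + (E*(4 + V))/4 = -4 + E*(4 + V)/4)
(-316 + P(v(-4), 4))*(D - 229) = (-316 + (-4 + 0 + (1/4)*0*4))*(-88 - 229) = (-316 + (-4 + 0 + 0))*(-317) = (-316 - 4)*(-317) = -320*(-317) = 101440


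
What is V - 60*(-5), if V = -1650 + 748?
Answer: -602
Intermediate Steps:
V = -902
V - 60*(-5) = -902 - 60*(-5) = -902 + 300 = -602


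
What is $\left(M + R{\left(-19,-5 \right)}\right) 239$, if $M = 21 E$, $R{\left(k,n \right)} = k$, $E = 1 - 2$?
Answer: $-9560$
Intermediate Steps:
$E = -1$ ($E = 1 - 2 = -1$)
$M = -21$ ($M = 21 \left(-1\right) = -21$)
$\left(M + R{\left(-19,-5 \right)}\right) 239 = \left(-21 - 19\right) 239 = \left(-40\right) 239 = -9560$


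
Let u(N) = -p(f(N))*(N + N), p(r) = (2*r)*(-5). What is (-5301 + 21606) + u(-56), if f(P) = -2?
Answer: 18545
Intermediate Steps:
p(r) = -10*r
u(N) = -40*N (u(N) = -(-10*(-2))*(N + N) = -20*2*N = -40*N)
(-5301 + 21606) + u(-56) = (-5301 + 21606) - 40*(-56) = 16305 + 2240 = 18545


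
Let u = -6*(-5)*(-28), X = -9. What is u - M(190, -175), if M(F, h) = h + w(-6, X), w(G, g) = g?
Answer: -656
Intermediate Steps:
u = -840 (u = -3*(-10)*(-28) = 30*(-28) = -840)
M(F, h) = -9 + h (M(F, h) = h - 9 = -9 + h)
u - M(190, -175) = -840 - (-9 - 175) = -840 - 1*(-184) = -840 + 184 = -656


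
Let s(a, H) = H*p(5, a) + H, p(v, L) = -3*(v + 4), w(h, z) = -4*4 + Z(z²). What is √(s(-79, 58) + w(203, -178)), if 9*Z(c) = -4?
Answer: 14*I*√70/3 ≈ 39.044*I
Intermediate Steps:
Z(c) = -4/9 (Z(c) = (⅑)*(-4) = -4/9)
w(h, z) = -148/9 (w(h, z) = -4*4 - 4/9 = -16 - 4/9 = -148/9)
p(v, L) = -12 - 3*v (p(v, L) = -3*(4 + v) = -12 - 3*v)
s(a, H) = -26*H (s(a, H) = H*(-12 - 3*5) + H = H*(-12 - 15) + H = H*(-27) + H = -27*H + H = -26*H)
√(s(-79, 58) + w(203, -178)) = √(-26*58 - 148/9) = √(-1508 - 148/9) = √(-13720/9) = 14*I*√70/3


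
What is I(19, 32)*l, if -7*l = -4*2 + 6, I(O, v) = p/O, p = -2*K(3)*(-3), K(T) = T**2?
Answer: 108/133 ≈ 0.81203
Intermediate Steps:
p = 54 (p = -2*3**2*(-3) = -2*9*(-3) = -18*(-3) = 54)
I(O, v) = 54/O
l = 2/7 (l = -(-4*2 + 6)/7 = -(-8 + 6)/7 = -1/7*(-2) = 2/7 ≈ 0.28571)
I(19, 32)*l = (54/19)*(2/7) = 108/133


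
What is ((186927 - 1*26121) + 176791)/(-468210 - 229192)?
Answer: -337597/697402 ≈ -0.48408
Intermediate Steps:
((186927 - 1*26121) + 176791)/(-468210 - 229192) = ((186927 - 26121) + 176791)/(-697402) = (160806 + 176791)*(-1/697402) = 337597*(-1/697402) = -337597/697402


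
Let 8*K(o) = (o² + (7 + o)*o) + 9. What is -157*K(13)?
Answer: -34383/4 ≈ -8595.8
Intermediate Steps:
K(o) = 9/8 + o²/8 + o*(7 + o)/8 (K(o) = ((o² + (7 + o)*o) + 9)/8 = ((o² + o*(7 + o)) + 9)/8 = (9 + o² + o*(7 + o))/8 = 9/8 + o²/8 + o*(7 + o)/8)
-157*K(13) = -157*(9/8 + (¼)*13² + (7/8)*13) = -157*(9/8 + (¼)*169 + 91/8) = -157*(9/8 + 169/4 + 91/8) = -157*219/4 = -34383/4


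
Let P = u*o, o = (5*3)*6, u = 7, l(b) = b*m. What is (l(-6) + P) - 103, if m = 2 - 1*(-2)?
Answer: 503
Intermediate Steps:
m = 4 (m = 2 + 2 = 4)
l(b) = 4*b (l(b) = b*4 = 4*b)
o = 90 (o = 15*6 = 90)
P = 630 (P = 7*90 = 630)
(l(-6) + P) - 103 = (4*(-6) + 630) - 103 = (-24 + 630) - 103 = 606 - 103 = 503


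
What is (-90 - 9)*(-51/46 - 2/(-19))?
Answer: 86823/874 ≈ 99.340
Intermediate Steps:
(-90 - 9)*(-51/46 - 2/(-19)) = -99*(-51*1/46 - 2*(-1/19)) = -99*(-51/46 + 2/19) = -99*(-877/874) = 86823/874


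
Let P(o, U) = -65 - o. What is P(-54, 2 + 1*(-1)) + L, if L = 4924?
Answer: 4913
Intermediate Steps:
P(-54, 2 + 1*(-1)) + L = (-65 - 1*(-54)) + 4924 = (-65 + 54) + 4924 = -11 + 4924 = 4913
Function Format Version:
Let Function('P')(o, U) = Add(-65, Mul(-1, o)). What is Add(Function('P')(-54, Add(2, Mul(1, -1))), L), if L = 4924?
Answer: 4913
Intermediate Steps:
Add(Function('P')(-54, Add(2, Mul(1, -1))), L) = Add(Add(-65, Mul(-1, -54)), 4924) = Add(Add(-65, 54), 4924) = Add(-11, 4924) = 4913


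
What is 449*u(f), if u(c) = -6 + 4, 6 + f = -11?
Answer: -898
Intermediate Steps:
f = -17 (f = -6 - 11 = -17)
u(c) = -2
449*u(f) = 449*(-2) = -898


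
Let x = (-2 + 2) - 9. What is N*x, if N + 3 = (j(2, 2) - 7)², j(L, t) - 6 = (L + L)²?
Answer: -1998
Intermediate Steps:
j(L, t) = 6 + 4*L² (j(L, t) = 6 + (L + L)² = 6 + (2*L)² = 6 + 4*L²)
x = -9 (x = 0 - 9 = -9)
N = 222 (N = -3 + ((6 + 4*2²) - 7)² = -3 + ((6 + 4*4) - 7)² = -3 + ((6 + 16) - 7)² = -3 + (22 - 7)² = -3 + 15² = -3 + 225 = 222)
N*x = 222*(-9) = -1998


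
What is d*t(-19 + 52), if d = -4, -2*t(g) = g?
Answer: 66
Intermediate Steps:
t(g) = -g/2
d*t(-19 + 52) = -(-2)*(-19 + 52) = -(-2)*33 = -4*(-33/2) = 66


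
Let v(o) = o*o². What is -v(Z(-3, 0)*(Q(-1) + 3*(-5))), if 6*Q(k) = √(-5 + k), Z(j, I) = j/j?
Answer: (90 - I*√6)³/216 ≈ 3367.5 - 275.5*I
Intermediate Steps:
Z(j, I) = 1
Q(k) = √(-5 + k)/6
v(o) = o³
-v(Z(-3, 0)*(Q(-1) + 3*(-5))) = -(1*(√(-5 - 1)/6 + 3*(-5)))³ = -(1*(√(-6)/6 - 15))³ = -(1*((I*√6)/6 - 15))³ = -(1*(I*√6/6 - 15))³ = -(1*(-15 + I*√6/6))³ = -(-15 + I*√6/6)³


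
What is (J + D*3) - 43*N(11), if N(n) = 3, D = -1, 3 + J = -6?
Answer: -141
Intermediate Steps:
J = -9 (J = -3 - 6 = -9)
(J + D*3) - 43*N(11) = (-9 - 1*3) - 43*3 = (-9 - 3) - 129 = -12 - 129 = -141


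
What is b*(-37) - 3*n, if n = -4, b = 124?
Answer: -4576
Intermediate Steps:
b*(-37) - 3*n = 124*(-37) - 3*(-4) = -4588 + 12 = -4576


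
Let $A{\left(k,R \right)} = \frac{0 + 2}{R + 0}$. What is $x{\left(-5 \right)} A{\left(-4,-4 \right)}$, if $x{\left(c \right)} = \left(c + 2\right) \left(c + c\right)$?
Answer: $-15$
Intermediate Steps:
$A{\left(k,R \right)} = \frac{2}{R}$
$x{\left(c \right)} = 2 c \left(2 + c\right)$ ($x{\left(c \right)} = \left(2 + c\right) 2 c = 2 c \left(2 + c\right)$)
$x{\left(-5 \right)} A{\left(-4,-4 \right)} = 2 \left(-5\right) \left(2 - 5\right) \frac{2}{-4} = 2 \left(-5\right) \left(-3\right) 2 \left(- \frac{1}{4}\right) = 30 \left(- \frac{1}{2}\right) = -15$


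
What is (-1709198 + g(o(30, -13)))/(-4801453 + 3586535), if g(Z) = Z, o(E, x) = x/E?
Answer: 51275953/36447540 ≈ 1.4068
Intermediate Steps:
(-1709198 + g(o(30, -13)))/(-4801453 + 3586535) = (-1709198 - 13/30)/(-4801453 + 3586535) = (-1709198 - 13*1/30)/(-1214918) = (-1709198 - 13/30)*(-1/1214918) = -51275953/30*(-1/1214918) = 51275953/36447540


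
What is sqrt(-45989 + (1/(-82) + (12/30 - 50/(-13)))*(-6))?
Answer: I*sqrt(326804648690)/2665 ≈ 214.51*I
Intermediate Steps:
sqrt(-45989 + (1/(-82) + (12/30 - 50/(-13)))*(-6)) = sqrt(-45989 + (-1/82 + (12*(1/30) - 50*(-1/13)))*(-6)) = sqrt(-45989 + (-1/82 + (2/5 + 50/13))*(-6)) = sqrt(-45989 + (-1/82 + 276/65)*(-6)) = sqrt(-45989 + (22567/5330)*(-6)) = sqrt(-45989 - 67701/2665) = sqrt(-122628386/2665) = I*sqrt(326804648690)/2665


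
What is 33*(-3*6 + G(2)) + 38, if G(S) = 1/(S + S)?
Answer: -2191/4 ≈ -547.75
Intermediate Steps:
G(S) = 1/(2*S)
33*(-3*6 + G(2)) + 38 = 33*(-3*6 + (½)/2) + 38 = 33*(-18 + (½)*(½)) + 38 = 33*(-18 + ¼) + 38 = 33*(-71/4) + 38 = -2343/4 + 38 = -2191/4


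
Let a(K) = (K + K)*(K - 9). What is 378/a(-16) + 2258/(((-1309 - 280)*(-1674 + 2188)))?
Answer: 76730897/163349200 ≈ 0.46974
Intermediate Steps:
a(K) = 2*K*(-9 + K) (a(K) = (2*K)*(-9 + K) = 2*K*(-9 + K))
378/a(-16) + 2258/(((-1309 - 280)*(-1674 + 2188))) = 378/((2*(-16)*(-9 - 16))) + 2258/(((-1309 - 280)*(-1674 + 2188))) = 378/((2*(-16)*(-25))) + 2258/((-1589*514)) = 378/800 + 2258/(-816746) = 378*(1/800) + 2258*(-1/816746) = 189/400 - 1129/408373 = 76730897/163349200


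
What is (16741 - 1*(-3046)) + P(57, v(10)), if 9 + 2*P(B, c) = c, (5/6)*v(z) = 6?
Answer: 197861/10 ≈ 19786.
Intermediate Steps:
v(z) = 36/5 (v(z) = (6/5)*6 = 36/5)
P(B, c) = -9/2 + c/2
(16741 - 1*(-3046)) + P(57, v(10)) = (16741 - 1*(-3046)) + (-9/2 + (½)*(36/5)) = (16741 + 3046) + (-9/2 + 18/5) = 19787 - 9/10 = 197861/10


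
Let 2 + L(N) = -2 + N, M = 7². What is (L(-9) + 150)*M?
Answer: 6713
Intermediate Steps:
M = 49
L(N) = -4 + N (L(N) = -2 + (-2 + N) = -4 + N)
(L(-9) + 150)*M = ((-4 - 9) + 150)*49 = (-13 + 150)*49 = 137*49 = 6713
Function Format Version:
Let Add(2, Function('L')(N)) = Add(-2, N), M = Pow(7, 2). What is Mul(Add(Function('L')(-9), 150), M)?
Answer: 6713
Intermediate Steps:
M = 49
Function('L')(N) = Add(-4, N) (Function('L')(N) = Add(-2, Add(-2, N)) = Add(-4, N))
Mul(Add(Function('L')(-9), 150), M) = Mul(Add(Add(-4, -9), 150), 49) = Mul(Add(-13, 150), 49) = Mul(137, 49) = 6713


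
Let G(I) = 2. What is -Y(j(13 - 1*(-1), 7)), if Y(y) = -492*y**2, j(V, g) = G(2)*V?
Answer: 385728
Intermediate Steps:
j(V, g) = 2*V
-Y(j(13 - 1*(-1), 7)) = -(-492)*(2*(13 - 1*(-1)))**2 = -(-492)*(2*(13 + 1))**2 = -(-492)*(2*14)**2 = -(-492)*28**2 = -(-492)*784 = -1*(-385728) = 385728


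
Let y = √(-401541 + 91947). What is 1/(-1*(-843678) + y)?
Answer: 140613/118632146213 - I*√309594/711792877278 ≈ 1.1853e-6 - 7.817e-10*I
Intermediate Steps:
y = I*√309594 (y = √(-309594) = I*√309594 ≈ 556.41*I)
1/(-1*(-843678) + y) = 1/(-1*(-843678) + I*√309594) = 1/(843678 + I*√309594)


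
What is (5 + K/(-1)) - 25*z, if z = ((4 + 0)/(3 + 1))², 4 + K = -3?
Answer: -13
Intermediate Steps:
K = -7 (K = -4 - 3 = -7)
z = 1 (z = (4/4)² = (4*(¼))² = 1² = 1)
(5 + K/(-1)) - 25*z = (5 - 7/(-1)) - 25*1 = (5 - 1*(-7)) - 25 = (5 + 7) - 25 = 12 - 25 = -13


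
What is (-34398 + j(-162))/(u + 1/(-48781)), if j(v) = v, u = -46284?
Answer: 337174272/451555961 ≈ 0.74669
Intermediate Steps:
(-34398 + j(-162))/(u + 1/(-48781)) = (-34398 - 162)/(-46284 + 1/(-48781)) = -34560/(-46284 - 1/48781) = -34560/(-2257779805/48781) = -34560*(-48781/2257779805) = 337174272/451555961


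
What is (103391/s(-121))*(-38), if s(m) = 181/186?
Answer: -730767588/181 ≈ -4.0374e+6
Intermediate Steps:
s(m) = 181/186 (s(m) = 181*(1/186) = 181/186)
(103391/s(-121))*(-38) = (103391/(181/186))*(-38) = (103391*(186/181))*(-38) = (19230726/181)*(-38) = -730767588/181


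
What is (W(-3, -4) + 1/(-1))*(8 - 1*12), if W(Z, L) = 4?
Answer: -12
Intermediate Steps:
(W(-3, -4) + 1/(-1))*(8 - 1*12) = (4 + 1/(-1))*(8 - 1*12) = (4 - 1)*(8 - 12) = 3*(-4) = -12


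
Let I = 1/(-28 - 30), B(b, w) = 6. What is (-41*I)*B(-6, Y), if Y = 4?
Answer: 123/29 ≈ 4.2414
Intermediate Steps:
I = -1/58 (I = 1/(-58) = -1/58 ≈ -0.017241)
(-41*I)*B(-6, Y) = -41*(-1/58)*6 = (41/58)*6 = 123/29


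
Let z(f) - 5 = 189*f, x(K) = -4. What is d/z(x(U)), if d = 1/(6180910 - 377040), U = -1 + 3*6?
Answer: -1/4358706370 ≈ -2.2943e-10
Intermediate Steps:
U = 17 (U = -1 + 18 = 17)
z(f) = 5 + 189*f
d = 1/5803870 ≈ 1.7230e-7
d/z(x(U)) = 1/(5803870*(5 + 189*(-4))) = 1/(5803870*(5 - 756)) = (1/5803870)/(-751) = (1/5803870)*(-1/751) = -1/4358706370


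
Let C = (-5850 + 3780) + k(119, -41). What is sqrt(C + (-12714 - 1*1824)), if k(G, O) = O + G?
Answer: I*sqrt(16530) ≈ 128.57*I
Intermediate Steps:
k(G, O) = G + O
C = -1992 (C = (-5850 + 3780) + (119 - 41) = -2070 + 78 = -1992)
sqrt(C + (-12714 - 1*1824)) = sqrt(-1992 + (-12714 - 1*1824)) = sqrt(-1992 + (-12714 - 1824)) = sqrt(-1992 - 14538) = sqrt(-16530) = I*sqrt(16530)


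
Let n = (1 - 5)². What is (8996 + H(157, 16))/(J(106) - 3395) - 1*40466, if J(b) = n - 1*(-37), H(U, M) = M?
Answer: -22541064/557 ≈ -40469.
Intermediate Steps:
n = 16 (n = (-4)² = 16)
J(b) = 53 (J(b) = 16 - 1*(-37) = 16 + 37 = 53)
(8996 + H(157, 16))/(J(106) - 3395) - 1*40466 = (8996 + 16)/(53 - 3395) - 1*40466 = 9012/(-3342) - 40466 = 9012*(-1/3342) - 40466 = -1502/557 - 40466 = -22541064/557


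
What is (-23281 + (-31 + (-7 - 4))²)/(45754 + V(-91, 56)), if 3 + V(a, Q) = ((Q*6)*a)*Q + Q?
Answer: 21517/1666449 ≈ 0.012912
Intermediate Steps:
V(a, Q) = -3 + Q + 6*a*Q² (V(a, Q) = -3 + (((Q*6)*a)*Q + Q) = -3 + (((6*Q)*a)*Q + Q) = -3 + ((6*Q*a)*Q + Q) = -3 + (6*a*Q² + Q) = -3 + (Q + 6*a*Q²) = -3 + Q + 6*a*Q²)
(-23281 + (-31 + (-7 - 4))²)/(45754 + V(-91, 56)) = (-23281 + (-31 + (-7 - 4))²)/(45754 + (-3 + 56 + 6*(-91)*56²)) = (-23281 + (-31 - 11)²)/(45754 + (-3 + 56 + 6*(-91)*3136)) = (-23281 + (-42)²)/(45754 + (-3 + 56 - 1712256)) = (-23281 + 1764)/(45754 - 1712203) = -21517/(-1666449) = -21517*(-1/1666449) = 21517/1666449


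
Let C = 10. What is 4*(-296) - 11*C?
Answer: -1294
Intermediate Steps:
4*(-296) - 11*C = 4*(-296) - 11*10 = -1184 - 110 = -1294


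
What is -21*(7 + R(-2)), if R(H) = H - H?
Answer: -147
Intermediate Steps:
R(H) = 0
-21*(7 + R(-2)) = -21*(7 + 0) = -21*7 = -147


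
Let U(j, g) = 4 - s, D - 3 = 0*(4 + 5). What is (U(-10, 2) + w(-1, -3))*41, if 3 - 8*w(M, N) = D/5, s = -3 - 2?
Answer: 3813/10 ≈ 381.30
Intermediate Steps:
D = 3 (D = 3 + 0*(4 + 5) = 3 + 0*9 = 3 + 0 = 3)
s = -5
U(j, g) = 9 (U(j, g) = 4 - 1*(-5) = 4 + 5 = 9)
w(M, N) = 3/10 (w(M, N) = 3/8 - 3/(8*5) = 3/8 - ⅛*⅗ = 3/8 - 3/40 = 3/10)
(U(-10, 2) + w(-1, -3))*41 = (9 + 3/10)*41 = (93/10)*41 = 3813/10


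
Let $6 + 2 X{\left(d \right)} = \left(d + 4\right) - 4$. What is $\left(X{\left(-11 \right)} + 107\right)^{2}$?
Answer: $\frac{38809}{4} \approx 9702.3$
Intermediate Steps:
$X{\left(d \right)} = -3 + \frac{d}{2}$ ($X{\left(d \right)} = -3 + \frac{\left(d + 4\right) - 4}{2} = -3 + \frac{\left(4 + d\right) - 4}{2} = -3 + \frac{d}{2}$)
$\left(X{\left(-11 \right)} + 107\right)^{2} = \left(\left(-3 + \frac{1}{2} \left(-11\right)\right) + 107\right)^{2} = \left(\left(-3 - \frac{11}{2}\right) + 107\right)^{2} = \left(- \frac{17}{2} + 107\right)^{2} = \left(\frac{197}{2}\right)^{2} = \frac{38809}{4}$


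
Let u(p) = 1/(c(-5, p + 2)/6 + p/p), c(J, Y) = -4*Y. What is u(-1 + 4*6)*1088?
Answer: -3264/47 ≈ -69.447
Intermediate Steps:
u(p) = 1/(-1/3 - 2*p/3) (u(p) = 1/(-4*(p + 2)/6 + p/p) = 1/(-4*(2 + p)*(1/6) + 1) = 1/((-8 - 4*p)*(1/6) + 1) = 1/((-4/3 - 2*p/3) + 1) = 1/(-1/3 - 2*p/3))
u(-1 + 4*6)*1088 = -3/(1 + 2*(-1 + 4*6))*1088 = -3/(1 + 2*(-1 + 24))*1088 = -3/(1 + 2*23)*1088 = -3/(1 + 46)*1088 = -3/47*1088 = -3264/47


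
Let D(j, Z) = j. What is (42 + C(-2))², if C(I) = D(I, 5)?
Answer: 1600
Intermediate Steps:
C(I) = I
(42 + C(-2))² = (42 - 2)² = 40² = 1600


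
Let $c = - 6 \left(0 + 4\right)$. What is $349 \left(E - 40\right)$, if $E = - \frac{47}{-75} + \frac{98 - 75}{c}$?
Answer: $- \frac{8445451}{600} \approx -14076.0$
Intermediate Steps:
$c = -24$ ($c = \left(-6\right) 4 = -24$)
$E = - \frac{199}{600}$ ($E = - \frac{47}{-75} + \frac{98 - 75}{-24} = \left(-47\right) \left(- \frac{1}{75}\right) + 23 \left(- \frac{1}{24}\right) = \frac{47}{75} - \frac{23}{24} = - \frac{199}{600} \approx -0.33167$)
$349 \left(E - 40\right) = 349 \left(- \frac{199}{600} - 40\right) = 349 \left(- \frac{24199}{600}\right) = - \frac{8445451}{600}$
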